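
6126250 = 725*8450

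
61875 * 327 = 20233125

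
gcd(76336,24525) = 1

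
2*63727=127454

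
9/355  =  9/355= 0.03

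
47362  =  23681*2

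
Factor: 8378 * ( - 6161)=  - 51616858  =  - 2^1*59^1*61^1 * 71^1*101^1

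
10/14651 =10/14651 = 0.00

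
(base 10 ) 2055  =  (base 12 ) 1233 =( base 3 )2211010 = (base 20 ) 52f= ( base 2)100000000111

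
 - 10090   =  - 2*5045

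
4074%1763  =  548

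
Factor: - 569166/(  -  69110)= 284583/34555 = 3^1*5^( - 1)*13^1*6911^(  -  1)*7297^1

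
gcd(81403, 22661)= 1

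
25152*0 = 0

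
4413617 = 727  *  6071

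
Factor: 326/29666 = 1/91 = 7^( -1 )*13^( - 1)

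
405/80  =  5 + 1/16  =  5.06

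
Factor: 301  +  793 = 1094  =  2^1*547^1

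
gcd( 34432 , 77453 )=1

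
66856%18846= 10318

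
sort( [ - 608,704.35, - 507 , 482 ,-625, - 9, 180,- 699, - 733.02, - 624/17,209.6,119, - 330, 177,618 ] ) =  [-733.02, - 699, - 625,-608, - 507, - 330, -624/17, - 9,119,177 , 180, 209.6, 482, 618,704.35]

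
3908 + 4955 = 8863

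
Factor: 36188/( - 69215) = - 332/635 = - 2^2*5^(-1)*83^1*127^( - 1 ) 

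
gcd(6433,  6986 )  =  7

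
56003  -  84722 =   -  28719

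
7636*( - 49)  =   - 374164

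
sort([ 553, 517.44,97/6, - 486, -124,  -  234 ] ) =[ - 486, - 234, - 124, 97/6,  517.44, 553] 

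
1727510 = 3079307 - 1351797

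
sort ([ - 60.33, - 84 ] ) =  [ - 84, - 60.33]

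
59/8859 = 59/8859 = 0.01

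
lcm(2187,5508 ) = 148716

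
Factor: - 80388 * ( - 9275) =2^2*3^2*5^2*7^2*11^1*29^1*53^1 =745598700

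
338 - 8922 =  - 8584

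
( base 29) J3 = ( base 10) 554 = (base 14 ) 2B8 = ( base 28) jm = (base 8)1052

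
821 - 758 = 63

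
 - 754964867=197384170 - 952349037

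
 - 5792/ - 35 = 165 + 17/35=165.49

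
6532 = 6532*1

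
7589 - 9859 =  - 2270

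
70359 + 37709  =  108068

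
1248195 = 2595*481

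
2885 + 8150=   11035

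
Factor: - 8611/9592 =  - 2^( - 3)*11^ ( - 1 ) * 79^1= - 79/88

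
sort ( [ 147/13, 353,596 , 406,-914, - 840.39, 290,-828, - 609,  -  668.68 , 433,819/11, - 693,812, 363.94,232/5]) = [ - 914, - 840.39, - 828,-693,-668.68, - 609,147/13, 232/5,  819/11, 290, 353,  363.94,406, 433, 596, 812]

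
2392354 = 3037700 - 645346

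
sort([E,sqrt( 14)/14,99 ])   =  [ sqrt(14 )/14,  E, 99] 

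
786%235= 81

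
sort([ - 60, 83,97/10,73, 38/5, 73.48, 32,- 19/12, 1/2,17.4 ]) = [ - 60,  -  19/12,  1/2,38/5,97/10 , 17.4,32, 73, 73.48, 83] 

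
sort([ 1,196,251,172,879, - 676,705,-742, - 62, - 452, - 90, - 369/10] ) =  [-742, - 676, - 452,  -  90, - 62,- 369/10,  1 , 172 , 196,251,  705,879 ] 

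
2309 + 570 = 2879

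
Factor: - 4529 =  - 7^1 * 647^1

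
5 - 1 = 4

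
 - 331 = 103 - 434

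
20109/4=20109/4 = 5027.25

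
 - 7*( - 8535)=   59745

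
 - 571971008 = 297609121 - 869580129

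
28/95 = 28/95 =0.29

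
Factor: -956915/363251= - 5^1*7^( - 1 )*23^1*53^1* 157^1 * 51893^( - 1 )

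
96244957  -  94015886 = 2229071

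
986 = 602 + 384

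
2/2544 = 1/1272 = 0.00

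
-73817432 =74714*( - 988 ) 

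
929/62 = 14 + 61/62 = 14.98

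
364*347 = 126308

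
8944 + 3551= 12495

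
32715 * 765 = 25026975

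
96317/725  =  96317/725 = 132.85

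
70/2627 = 70/2627 = 0.03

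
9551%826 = 465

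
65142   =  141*462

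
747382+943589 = 1690971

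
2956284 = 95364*31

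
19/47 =19/47 = 0.40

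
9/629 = 9/629  =  0.01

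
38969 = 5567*7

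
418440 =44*9510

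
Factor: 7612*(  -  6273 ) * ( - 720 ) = 34380054720 = 2^6*3^4*5^1*11^1*17^1*41^1*173^1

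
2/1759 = 2/1759 = 0.00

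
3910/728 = 5 + 135/364 = 5.37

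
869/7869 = 869/7869 = 0.11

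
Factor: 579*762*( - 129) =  - 2^1*3^3 * 43^1*127^1 * 193^1=- 56914542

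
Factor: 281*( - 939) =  - 3^1*281^1* 313^1 = - 263859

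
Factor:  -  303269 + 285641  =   - 17628 = - 2^2*3^1*13^1 *113^1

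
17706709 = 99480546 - 81773837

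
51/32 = 1 + 19/32 = 1.59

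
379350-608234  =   - 228884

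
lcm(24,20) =120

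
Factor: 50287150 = 2^1*5^2*109^1 * 9227^1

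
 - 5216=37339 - 42555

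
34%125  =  34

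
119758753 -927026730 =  - 807267977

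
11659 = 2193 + 9466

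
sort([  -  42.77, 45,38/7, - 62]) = [ - 62,  -  42.77,38/7,45 ] 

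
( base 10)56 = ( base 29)1r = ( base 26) 24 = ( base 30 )1Q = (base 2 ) 111000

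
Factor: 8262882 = 2^1*3^2*47^1*9767^1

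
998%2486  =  998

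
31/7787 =31/7787  =  0.00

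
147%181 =147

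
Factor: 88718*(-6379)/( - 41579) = 565932122/41579 = 2^1*7^1 * 6337^1*6379^1*41579^(-1)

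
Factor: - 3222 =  - 2^1*3^2 *179^1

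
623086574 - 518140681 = 104945893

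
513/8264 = 513/8264= 0.06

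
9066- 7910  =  1156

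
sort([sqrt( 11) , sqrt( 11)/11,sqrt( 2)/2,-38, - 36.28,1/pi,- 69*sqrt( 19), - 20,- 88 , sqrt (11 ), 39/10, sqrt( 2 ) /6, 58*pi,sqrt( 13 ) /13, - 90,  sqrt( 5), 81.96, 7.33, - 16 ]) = [ - 69 * sqrt( 19),  -  90, - 88,-38, - 36.28, - 20, - 16, sqrt(2) /6, sqrt(13 ) /13, sqrt( 11 ) /11,1/pi,sqrt( 2) /2, sqrt( 5),sqrt( 11), sqrt( 11), 39/10, 7.33 , 81.96, 58*pi ] 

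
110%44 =22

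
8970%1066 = 442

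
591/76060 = 591/76060 = 0.01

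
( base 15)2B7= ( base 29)LD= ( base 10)622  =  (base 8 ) 1156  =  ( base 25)om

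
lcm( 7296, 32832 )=65664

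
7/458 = 7/458 = 0.02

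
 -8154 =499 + -8653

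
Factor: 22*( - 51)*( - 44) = 2^3*3^1*11^2*17^1= 49368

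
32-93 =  - 61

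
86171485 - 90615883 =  - 4444398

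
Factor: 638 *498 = 2^2*3^1 * 11^1*29^1*83^1 = 317724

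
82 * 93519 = 7668558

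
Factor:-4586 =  - 2^1  *  2293^1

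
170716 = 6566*26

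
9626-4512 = 5114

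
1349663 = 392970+956693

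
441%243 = 198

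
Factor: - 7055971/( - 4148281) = 13^1*67^1*1481^(-1 )*2801^(-1)*8101^1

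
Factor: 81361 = 7^1*59^1*197^1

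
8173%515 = 448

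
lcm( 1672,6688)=6688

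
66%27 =12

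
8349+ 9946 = 18295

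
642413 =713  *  901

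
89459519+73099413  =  162558932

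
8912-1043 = 7869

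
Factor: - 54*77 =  - 4158 = -2^1 * 3^3*7^1 * 11^1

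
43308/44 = 10827/11 = 984.27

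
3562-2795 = 767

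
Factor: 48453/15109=3^1*29^( - 1)*31^1 = 93/29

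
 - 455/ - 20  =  91/4 = 22.75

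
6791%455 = 421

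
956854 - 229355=727499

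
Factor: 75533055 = 3^1 *5^1*13^1*509^1*761^1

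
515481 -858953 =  - 343472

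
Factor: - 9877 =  - 7^1*17^1*83^1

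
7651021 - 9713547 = - 2062526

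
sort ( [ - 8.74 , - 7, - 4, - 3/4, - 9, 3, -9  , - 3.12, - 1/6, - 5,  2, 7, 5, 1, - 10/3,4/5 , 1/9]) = [ - 9  , - 9, - 8.74, -7 , - 5,  -  4,  -  10/3, - 3.12, - 3/4, - 1/6,1/9, 4/5 , 1, 2, 3,  5,7 ] 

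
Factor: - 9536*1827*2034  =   - 35436901248= - 2^7 * 3^4*7^1 * 29^1*113^1 * 149^1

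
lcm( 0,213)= 0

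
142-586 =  - 444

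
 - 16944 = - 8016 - 8928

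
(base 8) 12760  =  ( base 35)4kg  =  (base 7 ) 22242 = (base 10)5616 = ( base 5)134431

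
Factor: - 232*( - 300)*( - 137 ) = -9535200 = - 2^5*3^1*5^2*29^1*137^1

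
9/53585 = 9/53585  =  0.00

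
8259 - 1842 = 6417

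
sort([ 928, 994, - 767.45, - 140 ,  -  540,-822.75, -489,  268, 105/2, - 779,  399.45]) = [ - 822.75,  -  779, - 767.45, -540, - 489, -140,105/2, 268, 399.45,  928,994 ] 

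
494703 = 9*54967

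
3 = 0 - -3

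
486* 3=1458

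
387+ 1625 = 2012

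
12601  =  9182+3419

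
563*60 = 33780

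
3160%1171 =818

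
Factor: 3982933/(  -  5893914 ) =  - 2^(- 1)*3^( - 1)*13^( - 1 ) * 19^( - 1 )*23^1*41^(  -  1)*97^(-1)  *157^1 *1103^1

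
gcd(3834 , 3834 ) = 3834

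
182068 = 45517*4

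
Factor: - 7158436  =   - 2^2*41^1*43649^1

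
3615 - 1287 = 2328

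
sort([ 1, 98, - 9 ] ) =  [ - 9, 1, 98]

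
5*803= 4015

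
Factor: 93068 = 2^2*53^1*439^1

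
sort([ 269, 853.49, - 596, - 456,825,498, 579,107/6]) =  [ - 596, - 456, 107/6 , 269,498,  579, 825,  853.49]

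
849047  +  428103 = 1277150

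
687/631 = 687/631 = 1.09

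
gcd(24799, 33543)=1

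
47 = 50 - 3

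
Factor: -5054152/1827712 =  - 2^(-4)*19^1*41^1*109^(  -  1)*131^( - 1) * 811^1= - 631769/228464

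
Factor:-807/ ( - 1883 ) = 3^1*7^( - 1 ) = 3/7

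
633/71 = 633/71 = 8.92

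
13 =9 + 4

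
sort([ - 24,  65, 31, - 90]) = [ - 90, - 24 , 31, 65]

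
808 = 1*808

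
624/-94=  -  312/47 = - 6.64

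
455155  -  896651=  - 441496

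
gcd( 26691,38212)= 41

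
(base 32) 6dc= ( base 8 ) 14654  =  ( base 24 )B9K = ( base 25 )acm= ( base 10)6572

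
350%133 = 84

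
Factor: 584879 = 584879^1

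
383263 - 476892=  - 93629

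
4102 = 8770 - 4668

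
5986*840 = 5028240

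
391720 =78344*5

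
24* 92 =2208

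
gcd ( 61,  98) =1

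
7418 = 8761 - 1343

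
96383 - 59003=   37380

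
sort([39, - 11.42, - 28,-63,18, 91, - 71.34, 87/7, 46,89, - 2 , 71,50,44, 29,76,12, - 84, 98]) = [ - 84, - 71.34,-63, -28, - 11.42, - 2, 12, 87/7,18, 29, 39, 44, 46, 50, 71, 76,89, 91, 98]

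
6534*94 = 614196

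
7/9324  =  1/1332 = 0.00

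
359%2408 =359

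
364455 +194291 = 558746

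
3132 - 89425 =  - 86293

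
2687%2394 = 293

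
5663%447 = 299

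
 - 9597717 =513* (-18709)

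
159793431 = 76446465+83346966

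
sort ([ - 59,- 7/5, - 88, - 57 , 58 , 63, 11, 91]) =[ - 88, - 59, - 57, - 7/5,11, 58,63,91 ]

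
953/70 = 13 + 43/70 = 13.61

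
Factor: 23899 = 23899^1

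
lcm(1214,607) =1214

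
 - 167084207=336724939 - 503809146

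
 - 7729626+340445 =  - 7389181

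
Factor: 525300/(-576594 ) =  - 850/933 = -2^1*3^( - 1)*5^2*17^1*311^( - 1)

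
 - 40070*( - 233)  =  9336310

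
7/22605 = 7/22605 = 0.00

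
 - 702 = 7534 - 8236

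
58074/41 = 58074/41  =  1416.44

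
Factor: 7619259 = 3^1*2539753^1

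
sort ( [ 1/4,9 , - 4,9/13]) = [-4,1/4,9/13,9]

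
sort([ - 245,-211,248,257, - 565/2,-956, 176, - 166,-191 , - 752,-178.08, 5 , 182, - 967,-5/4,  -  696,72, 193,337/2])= [ - 967 , - 956,-752 ,  -  696, - 565/2, -245, - 211 ,  -  191, - 178.08, - 166,-5/4,5,72, 337/2,176, 182,193,248, 257]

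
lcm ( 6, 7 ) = 42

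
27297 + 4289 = 31586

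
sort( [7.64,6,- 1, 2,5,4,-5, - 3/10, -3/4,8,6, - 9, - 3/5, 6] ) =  [ - 9, - 5, - 1 ,-3/4, - 3/5,  -  3/10, 2,4 , 5 , 6,6,6,7.64,8] 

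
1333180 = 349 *3820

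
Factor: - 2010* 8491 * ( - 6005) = 102486794550= 2^1 *3^1 * 5^2*7^1 * 67^1*1201^1 * 1213^1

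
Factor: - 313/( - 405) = 3^ ( - 4)*5^(-1)*313^1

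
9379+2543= 11922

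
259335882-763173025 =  - 503837143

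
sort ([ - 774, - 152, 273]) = [  -  774,  -  152 , 273 ] 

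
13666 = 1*13666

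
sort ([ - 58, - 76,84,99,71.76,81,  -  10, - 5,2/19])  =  [ - 76 , - 58, - 10,  -  5,2/19,71.76,81, 84,99] 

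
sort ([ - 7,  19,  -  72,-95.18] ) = [-95.18, - 72,-7,19] 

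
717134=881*814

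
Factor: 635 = 5^1*127^1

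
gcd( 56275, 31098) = 1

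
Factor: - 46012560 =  - 2^4 *3^1*5^1*11^1*29^1 * 601^1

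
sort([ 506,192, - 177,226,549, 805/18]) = [-177, 805/18, 192, 226, 506,549 ]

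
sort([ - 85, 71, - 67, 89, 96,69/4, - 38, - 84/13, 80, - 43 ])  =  [  -  85, - 67, - 43, - 38,-84/13, 69/4,71, 80, 89, 96 ] 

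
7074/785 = 9+9/785= 9.01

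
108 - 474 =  - 366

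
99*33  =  3267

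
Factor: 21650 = 2^1 * 5^2 * 433^1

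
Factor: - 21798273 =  - 3^1*7^1*23^1*45131^1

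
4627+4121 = 8748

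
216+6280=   6496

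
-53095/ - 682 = 77 + 581/682 = 77.85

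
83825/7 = 11975 = 11975.00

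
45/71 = 45/71 = 0.63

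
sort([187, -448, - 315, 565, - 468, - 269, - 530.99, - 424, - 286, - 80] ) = [ - 530.99, - 468, - 448, - 424, - 315, - 286,-269, - 80, 187, 565]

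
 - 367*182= - 66794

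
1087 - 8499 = - 7412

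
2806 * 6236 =17498216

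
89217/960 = 29739/320 = 92.93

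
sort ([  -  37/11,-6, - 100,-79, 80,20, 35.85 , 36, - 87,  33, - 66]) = [ - 100,-87,-79, - 66, - 6, - 37/11, 20,33,35.85, 36, 80]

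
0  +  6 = 6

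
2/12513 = 2/12513 = 0.00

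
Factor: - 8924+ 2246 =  - 6678  =  -  2^1*3^2*7^1  *  53^1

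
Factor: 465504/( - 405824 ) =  - 2^( - 1 )*3^1*13^1*17^( - 1) =- 39/34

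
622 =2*311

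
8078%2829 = 2420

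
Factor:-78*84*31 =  - 2^3*3^2*7^1*13^1*31^1 = -203112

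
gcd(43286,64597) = 1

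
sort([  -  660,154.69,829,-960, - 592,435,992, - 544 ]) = [  -  960, - 660, - 592, - 544,154.69, 435, 829,992]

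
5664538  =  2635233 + 3029305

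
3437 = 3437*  1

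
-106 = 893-999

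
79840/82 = 39920/41 = 973.66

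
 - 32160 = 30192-62352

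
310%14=2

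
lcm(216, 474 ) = 17064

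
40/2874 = 20/1437 = 0.01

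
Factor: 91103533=91103533^1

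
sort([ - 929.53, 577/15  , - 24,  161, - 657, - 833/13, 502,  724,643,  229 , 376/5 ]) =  [ - 929.53, - 657, - 833/13, - 24, 577/15,376/5, 161, 229,502,  643,  724]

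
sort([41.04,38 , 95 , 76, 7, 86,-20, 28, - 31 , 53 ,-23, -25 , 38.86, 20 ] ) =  [-31,-25, - 23,- 20, 7, 20, 28, 38,  38.86,41.04, 53,76, 86,95]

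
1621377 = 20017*81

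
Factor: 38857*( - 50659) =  - 7^3 * 13^1*61^1*7237^1 = - 1968456763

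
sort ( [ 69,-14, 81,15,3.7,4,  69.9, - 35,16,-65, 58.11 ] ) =[  -  65,  -  35, - 14, 3.7, 4,  15,16,58.11,69 , 69.9,  81 ]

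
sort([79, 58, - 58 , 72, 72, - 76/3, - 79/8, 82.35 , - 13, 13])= [- 58,-76/3, - 13, - 79/8, 13,58, 72,  72,79, 82.35] 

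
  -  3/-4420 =3/4420  =  0.00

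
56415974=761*74134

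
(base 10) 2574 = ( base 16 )a0e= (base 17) 8F7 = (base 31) 2l1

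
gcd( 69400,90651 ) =1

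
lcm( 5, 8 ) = 40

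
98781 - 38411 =60370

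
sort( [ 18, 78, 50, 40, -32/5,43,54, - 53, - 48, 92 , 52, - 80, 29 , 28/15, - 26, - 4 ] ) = [ - 80, - 53, - 48,  -  26, - 32/5, - 4, 28/15,  18, 29,  40,43, 50, 52, 54 , 78,92 ]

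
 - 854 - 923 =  - 1777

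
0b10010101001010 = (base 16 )254A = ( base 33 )8P9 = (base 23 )I11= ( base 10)9546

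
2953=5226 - 2273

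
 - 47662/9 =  - 47662/9 = -5295.78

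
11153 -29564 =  - 18411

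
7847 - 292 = 7555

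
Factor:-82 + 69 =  - 13^1 = - 13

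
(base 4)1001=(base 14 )49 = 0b1000001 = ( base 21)32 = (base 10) 65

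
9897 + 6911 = 16808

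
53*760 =40280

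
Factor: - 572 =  - 2^2*11^1*13^1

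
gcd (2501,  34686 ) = 41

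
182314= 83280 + 99034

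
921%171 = 66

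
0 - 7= -7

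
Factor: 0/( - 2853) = 0^1 = 0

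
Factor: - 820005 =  - 3^1* 5^1*54667^1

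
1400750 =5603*250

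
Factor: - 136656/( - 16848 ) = 73/9 = 3^(-2 )*73^1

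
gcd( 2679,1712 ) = 1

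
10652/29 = 10652/29= 367.31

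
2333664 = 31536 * 74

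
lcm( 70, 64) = 2240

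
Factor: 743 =743^1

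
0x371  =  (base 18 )2CH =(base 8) 1561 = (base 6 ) 4025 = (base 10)881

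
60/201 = 20/67 = 0.30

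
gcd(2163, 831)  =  3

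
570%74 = 52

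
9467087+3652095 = 13119182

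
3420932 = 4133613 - 712681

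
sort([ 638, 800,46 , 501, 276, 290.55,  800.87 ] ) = [46,276, 290.55, 501,638,800,800.87]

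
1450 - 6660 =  - 5210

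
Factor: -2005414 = -2^1*53^1*18919^1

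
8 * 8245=65960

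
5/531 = 5/531 =0.01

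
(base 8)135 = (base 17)58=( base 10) 93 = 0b1011101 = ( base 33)2r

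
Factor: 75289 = 75289^1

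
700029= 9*77781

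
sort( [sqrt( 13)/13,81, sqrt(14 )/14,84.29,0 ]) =[ 0, sqrt( 14)/14 , sqrt( 13)/13,  81, 84.29]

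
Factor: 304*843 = 256272 = 2^4*3^1*19^1 * 281^1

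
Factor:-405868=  - 2^2* 101467^1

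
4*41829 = 167316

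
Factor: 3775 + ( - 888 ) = 2887 = 2887^1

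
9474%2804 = 1062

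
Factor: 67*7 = 7^1*67^1 =469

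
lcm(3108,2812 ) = 59052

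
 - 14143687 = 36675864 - 50819551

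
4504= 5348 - 844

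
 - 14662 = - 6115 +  - 8547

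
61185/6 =10197 + 1/2 = 10197.50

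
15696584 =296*53029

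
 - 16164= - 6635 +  - 9529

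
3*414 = 1242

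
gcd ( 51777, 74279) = 1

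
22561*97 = 2188417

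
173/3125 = 173/3125 = 0.06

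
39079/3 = 13026+1/3 = 13026.33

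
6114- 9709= - 3595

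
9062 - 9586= -524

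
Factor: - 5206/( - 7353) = 2^1*3^( - 2 )*43^( - 1)*137^1 = 274/387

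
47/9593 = 47/9593 = 0.00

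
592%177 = 61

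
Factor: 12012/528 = 2^( -2) * 7^1 * 13^1 = 91/4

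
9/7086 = 3/2362 = 0.00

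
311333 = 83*3751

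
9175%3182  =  2811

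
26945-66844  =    -  39899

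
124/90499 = 124/90499 = 0.00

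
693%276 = 141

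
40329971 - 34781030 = 5548941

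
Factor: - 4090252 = -2^2*241^1*4243^1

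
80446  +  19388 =99834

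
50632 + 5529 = 56161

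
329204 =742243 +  - 413039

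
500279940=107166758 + 393113182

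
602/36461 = 602/36461 = 0.02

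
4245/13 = 4245/13 = 326.54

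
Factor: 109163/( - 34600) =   -  631/200 = - 2^( - 3 )*5^( - 2)*631^1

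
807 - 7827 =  - 7020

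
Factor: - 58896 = - 2^4* 3^2*409^1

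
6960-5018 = 1942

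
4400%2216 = 2184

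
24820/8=6205/2  =  3102.50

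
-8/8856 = -1  +  1106/1107= - 0.00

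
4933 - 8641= - 3708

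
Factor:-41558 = - 2^1* 11^1*1889^1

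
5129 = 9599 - 4470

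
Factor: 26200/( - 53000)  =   - 5^( - 1 )*53^( - 1 )*131^1 =-131/265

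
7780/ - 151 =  - 52 + 72/151= - 51.52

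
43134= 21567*2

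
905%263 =116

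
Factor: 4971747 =3^1*11^1*150659^1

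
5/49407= 5/49407 = 0.00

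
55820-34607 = 21213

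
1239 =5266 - 4027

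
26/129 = 26/129= 0.20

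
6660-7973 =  -1313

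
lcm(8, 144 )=144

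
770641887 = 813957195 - 43315308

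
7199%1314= 629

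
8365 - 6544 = 1821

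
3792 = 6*632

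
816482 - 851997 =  - 35515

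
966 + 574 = 1540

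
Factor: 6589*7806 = 2^1 * 3^1*11^1*599^1 * 1301^1 = 51433734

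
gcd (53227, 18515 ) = 1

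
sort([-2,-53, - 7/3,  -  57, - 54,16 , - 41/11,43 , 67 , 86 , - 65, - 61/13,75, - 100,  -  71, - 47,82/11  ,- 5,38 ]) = [ - 100, - 71,  -  65 , - 57,- 54, - 53, - 47, - 5,- 61/13, - 41/11, - 7/3,  -  2, 82/11,16 , 38,43, 67, 75, 86] 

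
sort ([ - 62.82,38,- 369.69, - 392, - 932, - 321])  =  [- 932 ,- 392, - 369.69, - 321, - 62.82,38 ]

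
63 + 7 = 70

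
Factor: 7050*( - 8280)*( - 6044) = 2^6*3^3*5^3 *23^1*47^1*1511^1 = 352812456000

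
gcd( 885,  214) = 1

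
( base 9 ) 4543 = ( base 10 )3360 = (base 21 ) 7D0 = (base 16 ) D20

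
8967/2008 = 4 + 935/2008 = 4.47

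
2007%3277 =2007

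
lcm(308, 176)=1232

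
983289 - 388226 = 595063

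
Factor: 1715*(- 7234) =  - 12406310 = -2^1 * 5^1*7^3*3617^1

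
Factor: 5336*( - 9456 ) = -2^7*3^1*23^1*29^1*197^1 = - 50457216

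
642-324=318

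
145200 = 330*440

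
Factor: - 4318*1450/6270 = -626110/627 = - 2^1*3^( - 1)*5^1*11^( - 1)*17^1*19^(-1 ) * 29^1*127^1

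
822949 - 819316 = 3633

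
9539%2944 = 707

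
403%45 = 43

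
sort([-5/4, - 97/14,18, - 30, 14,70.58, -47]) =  [-47, - 30 , - 97/14,-5/4,14 , 18, 70.58]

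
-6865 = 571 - 7436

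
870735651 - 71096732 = 799638919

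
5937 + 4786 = 10723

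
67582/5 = 67582/5 = 13516.40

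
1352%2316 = 1352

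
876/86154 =146/14359 = 0.01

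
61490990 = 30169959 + 31321031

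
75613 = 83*911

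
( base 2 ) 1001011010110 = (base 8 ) 11326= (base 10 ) 4822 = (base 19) D6F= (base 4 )1023112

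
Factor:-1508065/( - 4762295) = 13^1*17^(-1)*179^(  -  1)*313^(  -  1)*23201^1 = 301613/952459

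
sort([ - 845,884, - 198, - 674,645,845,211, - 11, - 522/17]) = [ - 845, - 674  ,  -  198, - 522/17, - 11, 211,645,845,884] 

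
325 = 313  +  12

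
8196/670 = 4098/335   =  12.23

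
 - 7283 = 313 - 7596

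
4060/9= 451 + 1/9 = 451.11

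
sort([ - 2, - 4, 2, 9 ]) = [ - 4, - 2, 2, 9]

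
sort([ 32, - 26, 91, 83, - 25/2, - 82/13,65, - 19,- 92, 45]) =[ - 92, - 26,-19, - 25/2, - 82/13  ,  32, 45, 65, 83,91] 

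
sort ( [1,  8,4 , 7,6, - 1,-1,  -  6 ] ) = [-6,  -  1, - 1, 1,4, 6,7, 8]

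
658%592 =66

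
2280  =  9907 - 7627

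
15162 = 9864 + 5298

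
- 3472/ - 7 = 496+0/1 = 496.00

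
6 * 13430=80580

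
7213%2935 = 1343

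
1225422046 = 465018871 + 760403175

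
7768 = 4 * 1942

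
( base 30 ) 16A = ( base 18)36a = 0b10001000010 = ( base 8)2102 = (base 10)1090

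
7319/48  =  152 + 23/48 = 152.48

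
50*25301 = 1265050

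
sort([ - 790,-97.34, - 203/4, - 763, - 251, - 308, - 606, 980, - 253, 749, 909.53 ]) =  [ - 790, -763, - 606 , - 308, - 253,  -  251,-97.34, - 203/4, 749,  909.53, 980] 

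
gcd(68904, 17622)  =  198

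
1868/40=467/10 = 46.70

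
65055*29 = 1886595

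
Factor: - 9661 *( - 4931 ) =4931^1*9661^1 = 47638391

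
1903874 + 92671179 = 94575053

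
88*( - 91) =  - 8008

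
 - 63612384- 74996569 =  - 138608953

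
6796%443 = 151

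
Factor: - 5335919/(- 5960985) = 3^( - 1)*5^(  -  1 )*587^( - 1)*677^ ( - 1)*5335919^1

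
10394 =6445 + 3949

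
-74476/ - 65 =1145 + 51/65   =  1145.78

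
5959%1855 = 394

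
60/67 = 60/67 = 0.90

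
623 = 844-221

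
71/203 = 71/203 = 0.35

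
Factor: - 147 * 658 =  -96726 = -2^1*3^1* 7^3*47^1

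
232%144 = 88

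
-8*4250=-34000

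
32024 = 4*8006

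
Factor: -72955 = - 5^1 * 14591^1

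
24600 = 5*4920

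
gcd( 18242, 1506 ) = 2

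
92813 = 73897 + 18916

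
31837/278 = 31837/278  =  114.52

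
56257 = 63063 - 6806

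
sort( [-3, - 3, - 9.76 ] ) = [ - 9.76, - 3, - 3]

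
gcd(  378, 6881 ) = 7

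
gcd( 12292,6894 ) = 2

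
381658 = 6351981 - 5970323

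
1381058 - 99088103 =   -  97707045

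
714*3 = 2142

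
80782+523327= 604109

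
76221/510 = 149+77/170  =  149.45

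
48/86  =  24/43=0.56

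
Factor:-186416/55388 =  - 2^2*191^1 * 227^( - 1) = - 764/227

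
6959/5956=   1 + 1003/5956 = 1.17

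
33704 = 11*3064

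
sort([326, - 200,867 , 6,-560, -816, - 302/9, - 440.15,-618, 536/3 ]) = [-816, - 618,-560, - 440.15, - 200, - 302/9, 6,536/3, 326  ,  867]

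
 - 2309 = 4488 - 6797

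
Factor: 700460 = 2^2*5^1*35023^1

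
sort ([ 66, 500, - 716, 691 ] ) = [ -716, 66 , 500, 691 ] 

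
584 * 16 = 9344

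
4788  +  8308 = 13096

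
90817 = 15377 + 75440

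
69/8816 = 69/8816 =0.01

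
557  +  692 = 1249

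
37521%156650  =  37521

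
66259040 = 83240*796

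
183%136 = 47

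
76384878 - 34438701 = 41946177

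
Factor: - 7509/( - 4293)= 3^( - 3)*53^( - 1 )*2503^1 = 2503/1431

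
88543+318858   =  407401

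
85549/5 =85549/5  =  17109.80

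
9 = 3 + 6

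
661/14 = 47  +  3/14 = 47.21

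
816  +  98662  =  99478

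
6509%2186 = 2137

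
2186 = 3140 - 954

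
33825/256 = 33825/256 = 132.13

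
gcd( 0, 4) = 4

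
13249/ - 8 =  - 1657 + 7/8 = - 1656.12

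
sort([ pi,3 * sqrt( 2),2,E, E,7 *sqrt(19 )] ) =[ 2,E, E, pi, 3*sqrt( 2), 7*sqrt(19 ) ]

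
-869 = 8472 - 9341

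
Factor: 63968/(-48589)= -2^5*1999^1*48589^(-1 )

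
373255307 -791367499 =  - 418112192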